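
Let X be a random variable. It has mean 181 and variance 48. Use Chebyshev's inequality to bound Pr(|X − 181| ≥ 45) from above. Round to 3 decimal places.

0.024

Chebyshev: Pr(|X − μ| ≥ t) ≤ Var(X)/t².
Bound = 48 / 2025 = 0.0237.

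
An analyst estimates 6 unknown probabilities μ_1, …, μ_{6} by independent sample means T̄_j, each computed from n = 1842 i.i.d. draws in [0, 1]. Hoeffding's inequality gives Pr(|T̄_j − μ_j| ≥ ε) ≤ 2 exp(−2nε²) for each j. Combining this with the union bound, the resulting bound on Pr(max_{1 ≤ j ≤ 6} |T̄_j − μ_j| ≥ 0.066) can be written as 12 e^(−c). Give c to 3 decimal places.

16.048

Union bound over the 6 events: Pr(max_{1 ≤ j ≤ 6} |T̄_j − μ_j| ≥ 0.066) ≤ 6·2·exp(−2nε²) = 12 exp(−2·1842·0.066²).
So c = 2·1842·0.066² = 16.0475.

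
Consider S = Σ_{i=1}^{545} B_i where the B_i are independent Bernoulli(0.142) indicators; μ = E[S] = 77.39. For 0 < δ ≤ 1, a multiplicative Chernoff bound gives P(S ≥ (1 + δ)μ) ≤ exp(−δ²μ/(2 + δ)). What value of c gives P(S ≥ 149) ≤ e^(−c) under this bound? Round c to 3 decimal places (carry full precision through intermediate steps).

22.651

Write 149 = (1 + δ)μ, so δ = 149/77.39 − 1 = 0.9253133…
Then the exponent is δ²μ/(2 + δ) = (149 − μ)² / (μ·(2 + δ)) = 22.651142.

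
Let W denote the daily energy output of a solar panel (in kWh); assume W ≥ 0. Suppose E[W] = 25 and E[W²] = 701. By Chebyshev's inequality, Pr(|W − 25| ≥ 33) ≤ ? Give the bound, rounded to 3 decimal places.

0.070

Var(W) = E[W²] − (E[W])² = 701 − 625 = 76.
Chebyshev's inequality: Pr(|W − μ| ≥ t) ≤ Var(W)/t² = 76/1089 = 0.0698.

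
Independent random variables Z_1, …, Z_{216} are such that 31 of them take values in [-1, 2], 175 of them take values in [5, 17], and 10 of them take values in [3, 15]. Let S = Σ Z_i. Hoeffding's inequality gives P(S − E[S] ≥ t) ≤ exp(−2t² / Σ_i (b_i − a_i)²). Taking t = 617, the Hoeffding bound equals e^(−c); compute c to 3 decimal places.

Σ(b_i − a_i)² = 31·3² + 175·12² + 10·12² = 26919.
c = 2t² / 26919 = 2·617² / 26919 = 28.2840.

28.284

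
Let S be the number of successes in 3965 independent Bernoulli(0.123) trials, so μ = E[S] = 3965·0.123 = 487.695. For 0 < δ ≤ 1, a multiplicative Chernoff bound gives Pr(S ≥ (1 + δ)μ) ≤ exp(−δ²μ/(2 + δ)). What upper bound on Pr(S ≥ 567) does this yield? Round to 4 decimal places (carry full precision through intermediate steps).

0.0026

Write 567 = (1 + δ)μ, so δ = 567/487.695 − 1 = 0.1626119…
Then the exponent is δ²μ/(2 + δ) = (567 − μ)² / (μ·(2 + δ)) = 5.963130.
Bound = exp(−5.963130) = 0.00257.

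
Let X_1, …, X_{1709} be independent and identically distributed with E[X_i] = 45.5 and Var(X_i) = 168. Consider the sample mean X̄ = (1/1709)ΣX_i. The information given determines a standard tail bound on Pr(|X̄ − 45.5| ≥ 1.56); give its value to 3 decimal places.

0.040

With mean and variance of each term known, Chebyshev's inequality bounds the deviation of the sum (or sample mean).
Var(X̄) = Var(X_i)/n = 168/1709 = 0.098303.
Chebyshev: Pr(|X̄ − 45.5| ≥ 1.56) ≤ Var(X̄)/(1.56)² = 168/(1709·1.56²) = 0.0404.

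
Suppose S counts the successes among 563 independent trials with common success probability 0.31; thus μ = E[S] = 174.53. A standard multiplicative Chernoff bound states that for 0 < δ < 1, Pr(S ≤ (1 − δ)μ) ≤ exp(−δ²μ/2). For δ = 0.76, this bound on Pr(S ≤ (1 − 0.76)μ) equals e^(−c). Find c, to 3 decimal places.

c = δ²μ/2 = 0.76²·174.53/2 = 50.4043.

50.404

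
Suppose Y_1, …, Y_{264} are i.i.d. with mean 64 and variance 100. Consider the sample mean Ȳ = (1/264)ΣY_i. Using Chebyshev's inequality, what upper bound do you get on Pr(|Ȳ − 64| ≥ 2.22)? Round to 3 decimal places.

0.077

Var(Ȳ) = Var(Y_i)/n = 100/264 = 0.37879.
Chebyshev: Pr(|Ȳ − 64| ≥ 2.22) ≤ Var(Ȳ)/(2.22)² = 100/(264·2.22²) = 0.0769.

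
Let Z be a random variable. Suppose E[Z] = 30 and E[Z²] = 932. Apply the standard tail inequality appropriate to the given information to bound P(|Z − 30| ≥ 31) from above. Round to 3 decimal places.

The first two moments determine the variance, so Chebyshev's inequality is the sharpest standard bound available.
Var(Z) = E[Z²] − (E[Z])² = 932 − 900 = 32.
Chebyshev's inequality: P(|Z − μ| ≥ t) ≤ Var(Z)/t² = 32/961 = 0.0333.

0.033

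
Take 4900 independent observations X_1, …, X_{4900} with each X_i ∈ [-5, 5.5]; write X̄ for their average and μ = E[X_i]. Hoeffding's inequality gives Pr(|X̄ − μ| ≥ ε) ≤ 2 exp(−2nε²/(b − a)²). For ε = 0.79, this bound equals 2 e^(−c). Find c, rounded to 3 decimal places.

c = 2nε²/(b − a)² = 2·4900·0.79² / 10.5² = 55.4756.

55.476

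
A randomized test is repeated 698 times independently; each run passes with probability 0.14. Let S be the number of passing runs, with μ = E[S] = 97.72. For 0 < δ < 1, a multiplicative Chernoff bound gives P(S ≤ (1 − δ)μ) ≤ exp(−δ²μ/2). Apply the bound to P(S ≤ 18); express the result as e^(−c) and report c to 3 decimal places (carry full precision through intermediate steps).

32.518

Write 18 = (1 − δ)μ, so δ = 1 − 18/97.72 = 0.8158002…
Then the exponent is δ²μ/2 = (μ − 18)²/(2μ) = 32.517798.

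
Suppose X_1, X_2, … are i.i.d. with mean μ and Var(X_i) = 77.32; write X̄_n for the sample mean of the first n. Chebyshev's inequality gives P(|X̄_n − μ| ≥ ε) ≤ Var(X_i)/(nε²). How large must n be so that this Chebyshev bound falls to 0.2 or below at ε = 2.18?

Require 77.32/(n·2.18²) ≤ 0.2, i.e. n ≥ 77.32/(0.2·2.18²) = 81.348.
The smallest integer n is 82.

82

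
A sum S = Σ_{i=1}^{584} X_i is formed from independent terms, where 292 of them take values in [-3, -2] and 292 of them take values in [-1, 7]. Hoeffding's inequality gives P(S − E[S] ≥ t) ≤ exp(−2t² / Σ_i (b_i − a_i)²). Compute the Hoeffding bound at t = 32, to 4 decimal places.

Σ(b_i − a_i)² = 292·1² + 292·8² = 18980.
Exponent = 2·32² / 18980 = 0.10790.
Bound = exp(−0.10790) = 0.89771.

0.8977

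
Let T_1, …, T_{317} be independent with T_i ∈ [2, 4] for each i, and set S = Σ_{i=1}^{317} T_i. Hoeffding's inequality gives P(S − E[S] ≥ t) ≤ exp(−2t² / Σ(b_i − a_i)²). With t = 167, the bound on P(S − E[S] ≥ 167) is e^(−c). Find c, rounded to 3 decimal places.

43.989

Σ(b_i − a_i)² = 317·(2)² = 1268.
c = 2t²/1268 = 2·167²/1268 = 43.9890.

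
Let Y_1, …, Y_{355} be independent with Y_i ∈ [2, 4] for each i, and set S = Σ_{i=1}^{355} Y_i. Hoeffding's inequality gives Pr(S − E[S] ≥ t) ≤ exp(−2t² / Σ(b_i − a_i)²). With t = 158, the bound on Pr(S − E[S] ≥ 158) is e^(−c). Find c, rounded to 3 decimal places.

Σ(b_i − a_i)² = 355·(2)² = 1420.
c = 2t²/1420 = 2·158²/1420 = 35.1606.

35.161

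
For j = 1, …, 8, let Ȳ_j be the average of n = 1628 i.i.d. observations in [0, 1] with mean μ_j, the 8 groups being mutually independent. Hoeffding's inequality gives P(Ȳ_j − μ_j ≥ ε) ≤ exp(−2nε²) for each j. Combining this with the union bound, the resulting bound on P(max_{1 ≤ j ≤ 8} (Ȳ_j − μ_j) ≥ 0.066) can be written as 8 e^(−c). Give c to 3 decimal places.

Union bound over the 8 events: P(max_{1 ≤ j ≤ 8} (Ȳ_j − μ_j) ≥ 0.066) ≤ 8·exp(−2nε²) = 8 exp(−2·1628·0.066²).
So c = 2·1628·0.066² = 14.1831.

14.183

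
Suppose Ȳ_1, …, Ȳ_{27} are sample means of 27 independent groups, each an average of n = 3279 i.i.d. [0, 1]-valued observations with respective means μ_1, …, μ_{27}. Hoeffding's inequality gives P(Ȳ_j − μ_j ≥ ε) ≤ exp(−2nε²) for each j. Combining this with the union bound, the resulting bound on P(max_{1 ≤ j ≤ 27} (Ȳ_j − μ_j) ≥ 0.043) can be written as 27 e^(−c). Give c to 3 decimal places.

12.126

Union bound over the 27 events: P(max_{1 ≤ j ≤ 27} (Ȳ_j − μ_j) ≥ 0.043) ≤ 27·exp(−2nε²) = 27 exp(−2·3279·0.043²).
So c = 2·3279·0.043² = 12.1257.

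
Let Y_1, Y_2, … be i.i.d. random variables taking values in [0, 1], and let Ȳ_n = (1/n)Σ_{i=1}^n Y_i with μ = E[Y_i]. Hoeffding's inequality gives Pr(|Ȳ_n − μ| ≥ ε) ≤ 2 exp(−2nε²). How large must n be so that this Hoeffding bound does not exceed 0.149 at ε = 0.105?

Require 2·exp(−2nε²) ≤ 0.149, i.e. 2nε² ≥ ln(2/0.149) = 2.596956.
So n ≥ 2.596956 / (2·0.105²) = 117.776.
The smallest integer n is 118.

118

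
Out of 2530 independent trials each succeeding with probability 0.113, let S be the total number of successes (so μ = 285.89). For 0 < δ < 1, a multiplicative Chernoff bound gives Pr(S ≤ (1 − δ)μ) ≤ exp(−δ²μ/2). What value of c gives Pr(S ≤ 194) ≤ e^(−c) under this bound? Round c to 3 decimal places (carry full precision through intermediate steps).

Write 194 = (1 − δ)μ, so δ = 1 − 194/285.89 = 0.3214173…
Then the exponent is δ²μ/2 = (μ − 194)²/(2μ) = 14.767519.

14.768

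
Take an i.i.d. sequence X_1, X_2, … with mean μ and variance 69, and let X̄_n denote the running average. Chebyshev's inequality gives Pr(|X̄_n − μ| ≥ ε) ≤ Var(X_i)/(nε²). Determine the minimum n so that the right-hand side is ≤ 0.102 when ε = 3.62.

Require 69/(n·3.62²) ≤ 0.102, i.e. n ≥ 69/(0.102·3.62²) = 51.622.
The smallest integer n is 52.

52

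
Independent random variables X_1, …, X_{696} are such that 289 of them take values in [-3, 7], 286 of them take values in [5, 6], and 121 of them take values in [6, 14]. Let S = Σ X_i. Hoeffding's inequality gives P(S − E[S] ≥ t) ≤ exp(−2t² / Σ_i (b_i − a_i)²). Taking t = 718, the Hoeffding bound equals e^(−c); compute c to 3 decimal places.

Σ(b_i − a_i)² = 289·10² + 286·1² + 121·8² = 36930.
c = 2t² / 36930 = 2·718² / 36930 = 27.9190.

27.919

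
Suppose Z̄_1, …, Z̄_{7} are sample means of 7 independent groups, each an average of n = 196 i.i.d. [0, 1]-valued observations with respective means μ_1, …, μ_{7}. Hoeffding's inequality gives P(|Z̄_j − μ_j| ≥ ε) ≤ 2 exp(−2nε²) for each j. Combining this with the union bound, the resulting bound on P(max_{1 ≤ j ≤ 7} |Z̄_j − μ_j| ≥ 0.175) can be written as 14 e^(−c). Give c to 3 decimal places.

12.005

Union bound over the 7 events: P(max_{1 ≤ j ≤ 7} |Z̄_j − μ_j| ≥ 0.175) ≤ 7·2·exp(−2nε²) = 14 exp(−2·196·0.175²).
So c = 2·196·0.175² = 12.0050.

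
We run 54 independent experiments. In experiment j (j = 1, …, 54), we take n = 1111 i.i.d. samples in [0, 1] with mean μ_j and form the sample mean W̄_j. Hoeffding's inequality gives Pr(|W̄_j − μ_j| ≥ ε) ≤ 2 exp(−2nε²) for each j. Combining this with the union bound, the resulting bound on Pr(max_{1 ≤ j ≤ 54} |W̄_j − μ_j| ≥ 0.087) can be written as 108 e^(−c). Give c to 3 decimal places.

16.818

Union bound over the 54 events: Pr(max_{1 ≤ j ≤ 54} |W̄_j − μ_j| ≥ 0.087) ≤ 54·2·exp(−2nε²) = 108 exp(−2·1111·0.087²).
So c = 2·1111·0.087² = 16.8183.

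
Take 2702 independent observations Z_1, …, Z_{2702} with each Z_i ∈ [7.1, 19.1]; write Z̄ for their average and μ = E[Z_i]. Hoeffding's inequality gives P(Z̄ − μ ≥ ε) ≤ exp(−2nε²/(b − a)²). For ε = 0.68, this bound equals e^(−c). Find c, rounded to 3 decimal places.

17.353

c = 2nε²/(b − a)² = 2·2702·0.68² / 12² = 17.3528.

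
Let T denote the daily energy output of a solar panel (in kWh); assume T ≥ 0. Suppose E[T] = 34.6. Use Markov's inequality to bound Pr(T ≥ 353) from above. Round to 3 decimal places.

Markov's inequality: for a non-negative random variable, Pr(T ≥ a) ≤ E[T]/a.
Here E[T] = 34.6 and a = 353, so the bound is 34.6/353 = 0.0980.

0.098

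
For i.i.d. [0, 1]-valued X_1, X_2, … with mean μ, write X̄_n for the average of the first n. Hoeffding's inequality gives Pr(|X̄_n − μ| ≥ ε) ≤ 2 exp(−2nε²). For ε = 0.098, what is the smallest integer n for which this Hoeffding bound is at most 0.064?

Require 2·exp(−2nε²) ≤ 0.064, i.e. 2nε² ≥ ln(2/0.064) = 3.442019.
So n ≥ 3.442019 / (2·0.098²) = 179.197.
The smallest integer n is 180.

180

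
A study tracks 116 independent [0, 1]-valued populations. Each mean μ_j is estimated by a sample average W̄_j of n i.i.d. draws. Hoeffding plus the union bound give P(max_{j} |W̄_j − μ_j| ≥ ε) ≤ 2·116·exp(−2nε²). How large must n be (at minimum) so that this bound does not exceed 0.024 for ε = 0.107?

401

Need 2·116·exp(−2nε²) ≤ 0.024, i.e. exp(−2nε²) ≤ 0.024/232.
So 2nε² ≥ ln(232/0.024) = 9.176439.
Hence n ≥ 9.176439/(2·0.107²) = 400.753.
The smallest integer n is 401.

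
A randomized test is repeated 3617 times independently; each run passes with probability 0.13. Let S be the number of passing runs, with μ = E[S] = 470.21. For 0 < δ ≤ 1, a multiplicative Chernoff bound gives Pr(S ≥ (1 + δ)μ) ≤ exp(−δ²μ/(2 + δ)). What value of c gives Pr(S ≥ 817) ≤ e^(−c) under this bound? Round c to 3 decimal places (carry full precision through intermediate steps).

Write 817 = (1 + δ)μ, so δ = 817/470.21 − 1 = 0.7375215…
Then the exponent is δ²μ/(2 + δ) = (817 − μ)² / (μ·(2 + δ)) = 93.429436.

93.429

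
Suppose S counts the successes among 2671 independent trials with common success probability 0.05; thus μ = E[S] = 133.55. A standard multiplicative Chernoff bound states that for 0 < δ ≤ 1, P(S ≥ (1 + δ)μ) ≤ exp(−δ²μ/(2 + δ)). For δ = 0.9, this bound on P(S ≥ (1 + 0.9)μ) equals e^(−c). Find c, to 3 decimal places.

37.302

c = δ²μ/(2 + δ) = 0.9²·133.55/(2 + 0.9) = 37.3019.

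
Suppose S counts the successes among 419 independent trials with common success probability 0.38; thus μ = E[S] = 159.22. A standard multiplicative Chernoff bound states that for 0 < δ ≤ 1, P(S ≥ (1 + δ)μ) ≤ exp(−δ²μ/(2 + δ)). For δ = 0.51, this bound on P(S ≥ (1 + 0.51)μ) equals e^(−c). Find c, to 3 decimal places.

16.499

c = δ²μ/(2 + δ) = 0.51²·159.22/(2 + 0.51) = 16.4993.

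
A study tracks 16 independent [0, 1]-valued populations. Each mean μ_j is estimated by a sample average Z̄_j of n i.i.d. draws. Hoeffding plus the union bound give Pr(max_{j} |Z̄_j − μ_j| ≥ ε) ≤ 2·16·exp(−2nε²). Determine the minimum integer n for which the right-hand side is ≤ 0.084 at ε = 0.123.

197

Need 2·16·exp(−2nε²) ≤ 0.084, i.e. exp(−2nε²) ≤ 0.084/32.
So 2nε² ≥ ln(32/0.084) = 5.942674.
Hence n ≥ 5.942674/(2·0.123²) = 196.400.
The smallest integer n is 197.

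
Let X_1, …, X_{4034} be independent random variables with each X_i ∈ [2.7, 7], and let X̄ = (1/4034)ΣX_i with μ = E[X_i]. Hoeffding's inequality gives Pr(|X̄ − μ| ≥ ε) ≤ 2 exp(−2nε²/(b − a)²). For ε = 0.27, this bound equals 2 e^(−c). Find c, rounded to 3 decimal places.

31.809

c = 2nε²/(b − a)² = 2·4034·0.27² / 4.3² = 31.8095.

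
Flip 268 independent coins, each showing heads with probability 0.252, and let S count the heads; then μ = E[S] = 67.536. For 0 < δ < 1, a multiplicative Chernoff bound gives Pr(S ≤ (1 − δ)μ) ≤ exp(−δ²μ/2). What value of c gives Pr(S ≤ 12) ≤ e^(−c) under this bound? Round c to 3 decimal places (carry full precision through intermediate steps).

Write 12 = (1 − δ)μ, so δ = 1 − 12/67.536 = 0.822317…
Then the exponent is δ²μ/2 = (μ − 12)²/(2μ) = 22.834098.

22.834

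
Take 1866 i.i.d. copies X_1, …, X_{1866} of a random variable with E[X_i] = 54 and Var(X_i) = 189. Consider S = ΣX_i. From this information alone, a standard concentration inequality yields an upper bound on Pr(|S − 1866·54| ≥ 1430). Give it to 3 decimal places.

With mean and variance of each term known, Chebyshev's inequality bounds the deviation of the sum (or sample mean).
Var(S) = n·Var(X_i) = 1866·189 = 352674.
Chebyshev: Pr(|S − 1866·54| ≥ 1430) ≤ Var(S)/1430² = 352674/2044900 = 0.1725.

0.172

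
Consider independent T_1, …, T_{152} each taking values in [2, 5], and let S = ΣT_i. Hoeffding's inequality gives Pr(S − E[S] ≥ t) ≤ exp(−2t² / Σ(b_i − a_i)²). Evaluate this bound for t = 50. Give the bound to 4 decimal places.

Σ(b_i − a_i)² = 152·(3)² = 1368.
Exponent = 2·50²/1368 = 3.6550.
Bound = exp(−3.6550) = 0.02586.

0.0259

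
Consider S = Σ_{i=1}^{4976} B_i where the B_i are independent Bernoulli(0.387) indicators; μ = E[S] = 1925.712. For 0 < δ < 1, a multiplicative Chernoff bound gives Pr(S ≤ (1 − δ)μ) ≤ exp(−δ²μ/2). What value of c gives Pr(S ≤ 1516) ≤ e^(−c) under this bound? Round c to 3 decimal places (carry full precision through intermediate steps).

Write 1516 = (1 − δ)μ, so δ = 1 − 1516/1925.712 = 0.2127587…
Then the exponent is δ²μ/2 = (μ − 1516)²/(2μ) = 43.584898.

43.585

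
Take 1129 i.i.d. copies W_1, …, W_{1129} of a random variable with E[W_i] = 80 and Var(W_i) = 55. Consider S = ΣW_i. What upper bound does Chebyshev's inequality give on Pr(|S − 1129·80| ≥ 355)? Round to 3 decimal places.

Var(S) = n·Var(W_i) = 1129·55 = 62095.
Chebyshev: Pr(|S − 1129·80| ≥ 355) ≤ Var(S)/355² = 62095/126025 = 0.4927.

0.493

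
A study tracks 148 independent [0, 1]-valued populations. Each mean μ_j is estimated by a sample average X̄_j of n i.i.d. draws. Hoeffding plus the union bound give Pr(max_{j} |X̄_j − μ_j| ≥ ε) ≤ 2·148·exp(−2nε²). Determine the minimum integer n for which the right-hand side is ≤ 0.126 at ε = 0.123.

257

Need 2·148·exp(−2nε²) ≤ 0.126, i.e. exp(−2nε²) ≤ 0.126/296.
So 2nε² ≥ ln(296/0.126) = 7.761833.
Hence n ≥ 7.761833/(2·0.123²) = 256.522.
The smallest integer n is 257.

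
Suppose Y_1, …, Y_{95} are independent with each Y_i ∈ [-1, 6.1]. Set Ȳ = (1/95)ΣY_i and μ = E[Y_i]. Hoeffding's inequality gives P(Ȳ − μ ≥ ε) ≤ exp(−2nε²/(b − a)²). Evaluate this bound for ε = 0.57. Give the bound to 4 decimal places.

Exponent: 2nε²/(b − a)² = 2·95·0.57² / 7.1² = 1.22458.
Bound = exp(−1.22458) = 0.29388.

0.2939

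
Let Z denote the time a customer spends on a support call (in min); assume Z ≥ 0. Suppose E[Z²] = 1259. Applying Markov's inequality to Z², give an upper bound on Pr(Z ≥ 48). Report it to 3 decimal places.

0.546

Since Z ≥ 0, the event {Z ≥ 48} is the same as {Z² ≥ 2304}.
Markov's inequality applied to Z² gives Pr(Z² ≥ 2304) ≤ E[Z²]/2304 = 1259/2304 = 0.5464.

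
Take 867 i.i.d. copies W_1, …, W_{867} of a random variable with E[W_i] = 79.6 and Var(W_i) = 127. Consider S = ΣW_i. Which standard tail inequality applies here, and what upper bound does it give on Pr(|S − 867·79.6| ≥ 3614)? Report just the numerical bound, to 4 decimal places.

With mean and variance of each term known, Chebyshev's inequality bounds the deviation of the sum (or sample mean).
Var(S) = n·Var(W_i) = 867·127 = 110109.
Chebyshev: Pr(|S − 867·79.6| ≥ 3614) ≤ Var(S)/3614² = 110109/13060996 = 0.0084.

0.0084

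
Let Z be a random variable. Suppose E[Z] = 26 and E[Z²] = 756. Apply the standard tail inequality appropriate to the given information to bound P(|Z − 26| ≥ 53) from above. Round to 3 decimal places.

0.028

The first two moments determine the variance, so Chebyshev's inequality is the sharpest standard bound available.
Var(Z) = E[Z²] − (E[Z])² = 756 − 676 = 80.
Chebyshev's inequality: P(|Z − μ| ≥ t) ≤ Var(Z)/t² = 80/2809 = 0.0285.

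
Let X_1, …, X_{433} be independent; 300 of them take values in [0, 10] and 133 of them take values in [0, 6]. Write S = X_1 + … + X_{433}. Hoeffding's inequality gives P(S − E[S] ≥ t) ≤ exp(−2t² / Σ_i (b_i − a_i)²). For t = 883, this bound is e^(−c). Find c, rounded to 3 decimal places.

44.825

Σ(b_i − a_i)² = 300·10² + 133·6² = 34788.
c = 2t² / 34788 = 2·883² / 34788 = 44.8252.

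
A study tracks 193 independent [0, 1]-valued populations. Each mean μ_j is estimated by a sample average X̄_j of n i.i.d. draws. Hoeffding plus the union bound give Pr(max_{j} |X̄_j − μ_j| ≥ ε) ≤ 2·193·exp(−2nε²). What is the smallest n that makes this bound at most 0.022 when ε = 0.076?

Need 2·193·exp(−2nε²) ≤ 0.022, i.e. exp(−2nε²) ≤ 0.022/386.
So 2nε² ≥ ln(386/0.022) = 9.772550.
Hence n ≥ 9.772550/(2·0.076²) = 845.962.
The smallest integer n is 846.

846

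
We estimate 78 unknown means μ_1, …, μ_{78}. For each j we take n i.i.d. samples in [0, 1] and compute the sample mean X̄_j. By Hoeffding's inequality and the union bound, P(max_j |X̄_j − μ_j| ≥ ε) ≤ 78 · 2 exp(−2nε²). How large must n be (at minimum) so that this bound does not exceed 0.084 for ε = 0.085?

Need 2·78·exp(−2nε²) ≤ 0.084, i.e. exp(−2nε²) ≤ 0.084/156.
So 2nε² ≥ ln(156/0.084) = 7.526794.
Hence n ≥ 7.526794/(2·0.085²) = 520.885.
The smallest integer n is 521.

521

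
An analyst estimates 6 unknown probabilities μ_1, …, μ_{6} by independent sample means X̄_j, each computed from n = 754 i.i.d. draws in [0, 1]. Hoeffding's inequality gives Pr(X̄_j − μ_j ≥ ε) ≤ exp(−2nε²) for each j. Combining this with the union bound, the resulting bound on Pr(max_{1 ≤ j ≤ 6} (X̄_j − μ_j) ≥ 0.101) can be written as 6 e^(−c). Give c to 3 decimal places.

15.383

Union bound over the 6 events: Pr(max_{1 ≤ j ≤ 6} (X̄_j − μ_j) ≥ 0.101) ≤ 6·exp(−2nε²) = 6 exp(−2·754·0.101²).
So c = 2·754·0.101² = 15.3831.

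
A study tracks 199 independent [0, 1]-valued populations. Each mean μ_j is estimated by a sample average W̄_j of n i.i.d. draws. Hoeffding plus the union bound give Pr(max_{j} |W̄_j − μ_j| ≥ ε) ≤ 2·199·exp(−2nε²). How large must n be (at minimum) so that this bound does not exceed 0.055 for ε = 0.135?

Need 2·199·exp(−2nε²) ≤ 0.055, i.e. exp(−2nε²) ≤ 0.055/398.
So 2nε² ≥ ln(398/0.055) = 8.886874.
Hence n ≥ 8.886874/(2·0.135²) = 243.810.
The smallest integer n is 244.

244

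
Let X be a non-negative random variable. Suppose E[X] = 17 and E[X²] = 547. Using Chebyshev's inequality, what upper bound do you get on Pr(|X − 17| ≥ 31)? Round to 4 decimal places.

Var(X) = E[X²] − (E[X])² = 547 − 289 = 258.
Chebyshev's inequality: Pr(|X − μ| ≥ t) ≤ Var(X)/t² = 258/961 = 0.2685.

0.2685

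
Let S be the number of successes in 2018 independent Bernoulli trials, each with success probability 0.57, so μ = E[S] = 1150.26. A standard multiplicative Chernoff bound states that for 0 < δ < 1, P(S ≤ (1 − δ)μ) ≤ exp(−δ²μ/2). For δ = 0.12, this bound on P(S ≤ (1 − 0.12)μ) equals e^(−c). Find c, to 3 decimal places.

c = δ²μ/2 = 0.12²·1150.26/2 = 8.2819.

8.282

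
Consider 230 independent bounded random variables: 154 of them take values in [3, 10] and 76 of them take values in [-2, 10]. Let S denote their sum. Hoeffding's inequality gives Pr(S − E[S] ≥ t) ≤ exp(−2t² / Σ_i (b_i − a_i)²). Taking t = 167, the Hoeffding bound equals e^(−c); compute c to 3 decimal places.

Σ(b_i − a_i)² = 154·7² + 76·12² = 18490.
c = 2t² / 18490 = 2·167² / 18490 = 3.0167.

3.017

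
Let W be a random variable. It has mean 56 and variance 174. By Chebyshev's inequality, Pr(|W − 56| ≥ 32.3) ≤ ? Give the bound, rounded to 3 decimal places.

0.167

Chebyshev: Pr(|W − μ| ≥ t) ≤ Var(W)/t².
Bound = 174 / 1043.29 = 0.1668.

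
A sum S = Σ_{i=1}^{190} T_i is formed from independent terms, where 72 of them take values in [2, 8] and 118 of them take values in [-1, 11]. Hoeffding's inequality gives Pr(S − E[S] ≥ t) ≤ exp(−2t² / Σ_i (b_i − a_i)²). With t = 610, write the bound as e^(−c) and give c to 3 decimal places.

Σ(b_i − a_i)² = 72·6² + 118·12² = 19584.
c = 2t² / 19584 = 2·610² / 19584 = 38.0004.

38.000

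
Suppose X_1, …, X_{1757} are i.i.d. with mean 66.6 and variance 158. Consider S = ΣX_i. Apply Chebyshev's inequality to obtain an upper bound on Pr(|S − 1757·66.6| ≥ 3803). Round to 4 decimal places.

Var(S) = n·Var(X_i) = 1757·158 = 277606.
Chebyshev: Pr(|S − 1757·66.6| ≥ 3803) ≤ Var(S)/3803² = 277606/14462809 = 0.0192.

0.0192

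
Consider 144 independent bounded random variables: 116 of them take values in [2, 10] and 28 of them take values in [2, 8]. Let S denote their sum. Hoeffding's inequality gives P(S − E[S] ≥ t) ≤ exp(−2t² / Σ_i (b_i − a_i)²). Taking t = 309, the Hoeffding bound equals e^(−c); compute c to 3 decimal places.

22.647

Σ(b_i − a_i)² = 116·8² + 28·6² = 8432.
c = 2t² / 8432 = 2·309² / 8432 = 22.6473.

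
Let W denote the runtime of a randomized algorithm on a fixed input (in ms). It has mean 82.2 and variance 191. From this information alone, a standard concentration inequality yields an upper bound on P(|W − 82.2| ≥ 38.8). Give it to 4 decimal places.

0.1269

Mean and variance are known, so Chebyshev's inequality applies.
Chebyshev: P(|W − μ| ≥ t) ≤ Var(W)/t².
Bound = 191 / 1505.44 = 0.1269.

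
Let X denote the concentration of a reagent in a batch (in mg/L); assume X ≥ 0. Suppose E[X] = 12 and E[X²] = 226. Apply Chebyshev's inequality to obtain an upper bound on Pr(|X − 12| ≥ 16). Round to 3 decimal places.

0.320

Var(X) = E[X²] − (E[X])² = 226 − 144 = 82.
Chebyshev's inequality: Pr(|X − μ| ≥ t) ≤ Var(X)/t² = 82/256 = 0.3203.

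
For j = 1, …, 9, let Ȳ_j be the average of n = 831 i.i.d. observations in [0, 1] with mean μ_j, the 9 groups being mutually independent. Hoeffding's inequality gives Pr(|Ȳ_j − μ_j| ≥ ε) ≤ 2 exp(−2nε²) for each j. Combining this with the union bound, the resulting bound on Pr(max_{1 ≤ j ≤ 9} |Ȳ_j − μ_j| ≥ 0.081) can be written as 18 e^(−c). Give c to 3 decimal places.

Union bound over the 9 events: Pr(max_{1 ≤ j ≤ 9} |Ȳ_j − μ_j| ≥ 0.081) ≤ 9·2·exp(−2nε²) = 18 exp(−2·831·0.081²).
So c = 2·831·0.081² = 10.9044.

10.904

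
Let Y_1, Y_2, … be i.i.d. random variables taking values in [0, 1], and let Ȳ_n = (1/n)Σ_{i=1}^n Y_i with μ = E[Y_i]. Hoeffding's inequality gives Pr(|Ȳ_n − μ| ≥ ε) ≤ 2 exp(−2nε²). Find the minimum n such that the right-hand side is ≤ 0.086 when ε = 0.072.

304

Require 2·exp(−2nε²) ≤ 0.086, i.e. 2nε² ≥ ln(2/0.086) = 3.146555.
So n ≥ 3.146555 / (2·0.072²) = 303.487.
The smallest integer n is 304.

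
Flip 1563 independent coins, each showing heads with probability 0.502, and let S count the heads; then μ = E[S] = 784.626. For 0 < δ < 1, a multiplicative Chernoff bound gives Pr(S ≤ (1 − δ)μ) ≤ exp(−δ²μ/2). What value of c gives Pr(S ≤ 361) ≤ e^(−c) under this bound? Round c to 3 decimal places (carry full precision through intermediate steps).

114.360

Write 361 = (1 − δ)μ, so δ = 1 − 361/784.626 = 0.5399082…
Then the exponent is δ²μ/2 = (μ − 361)²/(2μ) = 114.359573.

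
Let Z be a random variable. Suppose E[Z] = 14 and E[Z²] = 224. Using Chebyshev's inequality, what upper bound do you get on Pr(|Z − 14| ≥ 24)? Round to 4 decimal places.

Var(Z) = E[Z²] − (E[Z])² = 224 − 196 = 28.
Chebyshev's inequality: Pr(|Z − μ| ≥ t) ≤ Var(Z)/t² = 28/576 = 0.0486.

0.0486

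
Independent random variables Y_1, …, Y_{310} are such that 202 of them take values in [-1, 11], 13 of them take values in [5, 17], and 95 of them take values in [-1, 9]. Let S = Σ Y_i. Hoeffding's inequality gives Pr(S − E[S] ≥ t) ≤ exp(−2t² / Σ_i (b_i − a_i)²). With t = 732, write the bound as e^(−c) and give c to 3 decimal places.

Σ(b_i − a_i)² = 202·12² + 13·12² + 95·10² = 40460.
c = 2t² / 40460 = 2·732² / 40460 = 26.4866.

26.487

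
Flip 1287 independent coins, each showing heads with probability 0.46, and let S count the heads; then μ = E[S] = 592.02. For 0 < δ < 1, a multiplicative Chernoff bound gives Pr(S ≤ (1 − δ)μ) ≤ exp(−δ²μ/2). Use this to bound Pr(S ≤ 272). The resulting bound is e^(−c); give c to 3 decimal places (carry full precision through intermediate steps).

86.494

Write 272 = (1 − δ)μ, so δ = 1 − 272/592.02 = 0.5405561…
Then the exponent is δ²μ/2 = (μ − 272)²/(2μ) = 86.494376.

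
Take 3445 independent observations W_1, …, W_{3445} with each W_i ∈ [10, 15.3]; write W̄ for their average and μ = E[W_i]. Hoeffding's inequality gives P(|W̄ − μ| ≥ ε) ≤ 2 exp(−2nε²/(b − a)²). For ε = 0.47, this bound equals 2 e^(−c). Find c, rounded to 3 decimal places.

c = 2nε²/(b − a)² = 2·3445·0.47² / 5.3² = 54.1830.

54.183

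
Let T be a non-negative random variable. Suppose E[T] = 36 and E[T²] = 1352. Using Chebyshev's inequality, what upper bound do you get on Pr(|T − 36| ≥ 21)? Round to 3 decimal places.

0.127

Var(T) = E[T²] − (E[T])² = 1352 − 1296 = 56.
Chebyshev's inequality: Pr(|T − μ| ≥ t) ≤ Var(T)/t² = 56/441 = 0.1270.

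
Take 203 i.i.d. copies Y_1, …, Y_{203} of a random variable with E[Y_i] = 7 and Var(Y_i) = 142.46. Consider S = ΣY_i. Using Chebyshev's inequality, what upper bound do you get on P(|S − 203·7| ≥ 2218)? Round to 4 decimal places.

0.0059

Var(S) = n·Var(Y_i) = 203·142.46 = 28919.38.
Chebyshev: P(|S − 203·7| ≥ 2218) ≤ Var(S)/2218² = 28919.38/4919524 = 0.0059.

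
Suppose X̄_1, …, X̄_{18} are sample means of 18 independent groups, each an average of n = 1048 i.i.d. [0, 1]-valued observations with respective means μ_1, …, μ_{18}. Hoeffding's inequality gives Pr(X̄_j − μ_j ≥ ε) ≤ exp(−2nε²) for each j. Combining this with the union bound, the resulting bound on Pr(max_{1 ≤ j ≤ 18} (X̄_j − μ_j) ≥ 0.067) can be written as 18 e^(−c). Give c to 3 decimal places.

9.409

Union bound over the 18 events: Pr(max_{1 ≤ j ≤ 18} (X̄_j − μ_j) ≥ 0.067) ≤ 18·exp(−2nε²) = 18 exp(−2·1048·0.067²).
So c = 2·1048·0.067² = 9.4089.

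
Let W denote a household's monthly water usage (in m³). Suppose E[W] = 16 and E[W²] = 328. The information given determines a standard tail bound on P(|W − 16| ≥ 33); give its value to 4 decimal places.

0.0661

The first two moments determine the variance, so Chebyshev's inequality is the sharpest standard bound available.
Var(W) = E[W²] − (E[W])² = 328 − 256 = 72.
Chebyshev's inequality: P(|W − μ| ≥ t) ≤ Var(W)/t² = 72/1089 = 0.0661.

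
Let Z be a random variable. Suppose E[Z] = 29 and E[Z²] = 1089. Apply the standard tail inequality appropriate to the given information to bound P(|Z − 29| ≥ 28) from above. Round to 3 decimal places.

0.316

The first two moments determine the variance, so Chebyshev's inequality is the sharpest standard bound available.
Var(Z) = E[Z²] − (E[Z])² = 1089 − 841 = 248.
Chebyshev's inequality: P(|Z − μ| ≥ t) ≤ Var(Z)/t² = 248/784 = 0.3163.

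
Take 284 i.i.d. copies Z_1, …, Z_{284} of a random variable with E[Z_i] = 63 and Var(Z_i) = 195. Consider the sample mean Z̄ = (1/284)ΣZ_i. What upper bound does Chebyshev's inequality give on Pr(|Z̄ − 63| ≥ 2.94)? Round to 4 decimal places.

Var(Z̄) = Var(Z_i)/n = 195/284 = 0.68662.
Chebyshev: Pr(|Z̄ − 63| ≥ 2.94) ≤ Var(Z̄)/(2.94)² = 195/(284·2.94²) = 0.0794.

0.0794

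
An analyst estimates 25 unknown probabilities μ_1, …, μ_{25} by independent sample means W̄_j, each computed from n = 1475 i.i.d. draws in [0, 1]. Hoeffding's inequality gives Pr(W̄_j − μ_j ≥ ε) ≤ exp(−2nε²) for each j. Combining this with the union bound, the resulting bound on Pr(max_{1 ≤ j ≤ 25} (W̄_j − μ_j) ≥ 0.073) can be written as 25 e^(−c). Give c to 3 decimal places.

15.721

Union bound over the 25 events: Pr(max_{1 ≤ j ≤ 25} (W̄_j − μ_j) ≥ 0.073) ≤ 25·exp(−2nε²) = 25 exp(−2·1475·0.073²).
So c = 2·1475·0.073² = 15.7205.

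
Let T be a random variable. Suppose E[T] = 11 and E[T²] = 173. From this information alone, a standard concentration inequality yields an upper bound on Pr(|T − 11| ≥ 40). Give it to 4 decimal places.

0.0325

The first two moments determine the variance, so Chebyshev's inequality is the sharpest standard bound available.
Var(T) = E[T²] − (E[T])² = 173 − 121 = 52.
Chebyshev's inequality: Pr(|T − μ| ≥ t) ≤ Var(T)/t² = 52/1600 = 0.0325.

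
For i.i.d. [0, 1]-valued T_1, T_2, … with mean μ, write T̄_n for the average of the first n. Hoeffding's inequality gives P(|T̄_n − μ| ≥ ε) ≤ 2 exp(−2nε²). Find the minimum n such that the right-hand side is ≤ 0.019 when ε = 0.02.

5821

Require 2·exp(−2nε²) ≤ 0.019, i.e. 2nε² ≥ ln(2/0.019) = 4.656463.
So n ≥ 4.656463 / (2·0.02²) = 5820.579.
The smallest integer n is 5821.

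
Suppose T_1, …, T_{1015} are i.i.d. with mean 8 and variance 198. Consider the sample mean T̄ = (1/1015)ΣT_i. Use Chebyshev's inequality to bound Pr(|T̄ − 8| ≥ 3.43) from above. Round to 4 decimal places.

0.0166

Var(T̄) = Var(T_i)/n = 198/1015 = 0.19507.
Chebyshev: Pr(|T̄ − 8| ≥ 3.43) ≤ Var(T̄)/(3.43)² = 198/(1015·3.43²) = 0.0166.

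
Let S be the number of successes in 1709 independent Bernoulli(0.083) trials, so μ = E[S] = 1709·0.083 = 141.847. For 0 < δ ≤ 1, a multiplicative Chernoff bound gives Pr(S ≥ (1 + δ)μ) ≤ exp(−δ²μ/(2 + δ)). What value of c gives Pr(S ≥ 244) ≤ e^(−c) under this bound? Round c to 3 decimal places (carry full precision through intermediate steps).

27.045

Write 244 = (1 + δ)μ, so δ = 244/141.847 − 1 = 0.7201633…
Then the exponent is δ²μ/(2 + δ) = (244 − μ)² / (μ·(2 + δ)) = 27.045009.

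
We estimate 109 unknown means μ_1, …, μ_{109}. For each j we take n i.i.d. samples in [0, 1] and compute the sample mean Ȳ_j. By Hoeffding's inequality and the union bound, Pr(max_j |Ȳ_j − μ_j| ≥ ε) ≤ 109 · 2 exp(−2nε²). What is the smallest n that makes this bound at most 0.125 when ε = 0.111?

Need 2·109·exp(−2nε²) ≤ 0.125, i.e. exp(−2nε²) ≤ 0.125/218.
So 2nε² ≥ ln(218/0.125) = 7.463937.
Hence n ≥ 7.463937/(2·0.111²) = 302.895.
The smallest integer n is 303.

303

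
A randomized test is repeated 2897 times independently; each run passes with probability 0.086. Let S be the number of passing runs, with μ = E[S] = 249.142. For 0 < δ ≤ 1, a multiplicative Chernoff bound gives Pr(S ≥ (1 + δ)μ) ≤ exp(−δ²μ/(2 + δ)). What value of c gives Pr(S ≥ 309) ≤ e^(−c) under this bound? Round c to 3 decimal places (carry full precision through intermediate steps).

6.419

Write 309 = (1 + δ)μ, so δ = 309/249.142 − 1 = 0.2402566…
Then the exponent is δ²μ/(2 + δ) = (309 − μ)² / (μ·(2 + δ)) = 6.419478.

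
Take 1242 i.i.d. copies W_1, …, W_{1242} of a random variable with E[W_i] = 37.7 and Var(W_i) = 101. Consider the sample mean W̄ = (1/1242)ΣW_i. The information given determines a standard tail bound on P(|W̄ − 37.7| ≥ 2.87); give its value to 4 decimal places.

0.0099

With mean and variance of each term known, Chebyshev's inequality bounds the deviation of the sum (or sample mean).
Var(W̄) = Var(W_i)/n = 101/1242 = 0.08132.
Chebyshev: P(|W̄ − 37.7| ≥ 2.87) ≤ Var(W̄)/(2.87)² = 101/(1242·2.87²) = 0.0099.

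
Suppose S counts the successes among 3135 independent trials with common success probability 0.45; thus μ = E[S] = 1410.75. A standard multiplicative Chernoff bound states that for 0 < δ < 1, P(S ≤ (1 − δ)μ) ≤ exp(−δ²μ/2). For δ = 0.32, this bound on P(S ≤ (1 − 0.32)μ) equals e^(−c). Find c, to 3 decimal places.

c = δ²μ/2 = 0.32²·1410.75/2 = 72.2304.

72.230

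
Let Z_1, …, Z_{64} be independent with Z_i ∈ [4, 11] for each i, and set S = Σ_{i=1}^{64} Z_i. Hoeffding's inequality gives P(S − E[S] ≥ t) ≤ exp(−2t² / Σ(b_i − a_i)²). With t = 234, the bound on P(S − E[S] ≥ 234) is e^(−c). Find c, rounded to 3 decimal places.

34.921

Σ(b_i − a_i)² = 64·(7)² = 3136.
c = 2t²/3136 = 2·234²/3136 = 34.9209.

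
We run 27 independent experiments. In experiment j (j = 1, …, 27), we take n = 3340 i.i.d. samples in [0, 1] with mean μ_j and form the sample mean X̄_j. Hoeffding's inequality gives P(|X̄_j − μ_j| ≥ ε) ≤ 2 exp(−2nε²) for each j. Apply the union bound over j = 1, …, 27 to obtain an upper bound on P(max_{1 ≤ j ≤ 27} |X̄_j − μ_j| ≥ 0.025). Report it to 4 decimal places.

0.8303

Per-experiment Hoeffding bound: 2·exp(−2·3340·0.025²) = 2·exp(−4.17500) = 0.03075.
Union bound over 27 events: 27·0.03075 = 0.83026.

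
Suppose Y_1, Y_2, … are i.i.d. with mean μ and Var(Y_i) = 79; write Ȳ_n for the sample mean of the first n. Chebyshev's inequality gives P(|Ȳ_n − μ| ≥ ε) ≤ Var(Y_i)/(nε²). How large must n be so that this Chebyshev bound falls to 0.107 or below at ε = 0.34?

Require 79/(n·0.34²) ≤ 0.107, i.e. n ≥ 79/(0.107·0.34²) = 6386.832.
The smallest integer n is 6387.

6387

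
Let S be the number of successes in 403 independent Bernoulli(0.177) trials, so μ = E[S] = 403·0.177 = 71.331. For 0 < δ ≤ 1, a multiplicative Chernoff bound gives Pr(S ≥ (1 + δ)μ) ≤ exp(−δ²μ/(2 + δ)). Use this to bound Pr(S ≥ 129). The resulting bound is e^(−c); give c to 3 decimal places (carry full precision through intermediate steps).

16.601

Write 129 = (1 + δ)μ, so δ = 129/71.331 − 1 = 0.8084704…
Then the exponent is δ²μ/(2 + δ) = (129 − μ)² / (μ·(2 + δ)) = 16.601093.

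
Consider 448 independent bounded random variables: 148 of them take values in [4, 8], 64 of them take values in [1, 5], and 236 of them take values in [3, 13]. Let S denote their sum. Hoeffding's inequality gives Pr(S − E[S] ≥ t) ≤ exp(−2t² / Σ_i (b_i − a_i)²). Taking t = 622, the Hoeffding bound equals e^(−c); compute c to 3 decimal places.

Σ(b_i − a_i)² = 148·4² + 64·4² + 236·10² = 26992.
c = 2t² / 26992 = 2·622² / 26992 = 28.6666.

28.667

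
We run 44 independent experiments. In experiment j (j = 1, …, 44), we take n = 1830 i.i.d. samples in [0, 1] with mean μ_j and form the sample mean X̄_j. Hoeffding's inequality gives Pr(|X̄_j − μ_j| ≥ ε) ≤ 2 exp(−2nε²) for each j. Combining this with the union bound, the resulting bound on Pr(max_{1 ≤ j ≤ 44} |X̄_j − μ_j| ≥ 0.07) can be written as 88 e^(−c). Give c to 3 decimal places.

17.934

Union bound over the 44 events: Pr(max_{1 ≤ j ≤ 44} |X̄_j − μ_j| ≥ 0.07) ≤ 44·2·exp(−2nε²) = 88 exp(−2·1830·0.07²).
So c = 2·1830·0.07² = 17.9340.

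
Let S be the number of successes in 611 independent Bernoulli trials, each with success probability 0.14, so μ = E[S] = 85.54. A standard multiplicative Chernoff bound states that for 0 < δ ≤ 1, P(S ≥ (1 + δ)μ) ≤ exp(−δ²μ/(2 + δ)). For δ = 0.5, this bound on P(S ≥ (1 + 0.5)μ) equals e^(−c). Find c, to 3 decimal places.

c = δ²μ/(2 + δ) = 0.5²·85.54/(2 + 0.5) = 8.5540.

8.554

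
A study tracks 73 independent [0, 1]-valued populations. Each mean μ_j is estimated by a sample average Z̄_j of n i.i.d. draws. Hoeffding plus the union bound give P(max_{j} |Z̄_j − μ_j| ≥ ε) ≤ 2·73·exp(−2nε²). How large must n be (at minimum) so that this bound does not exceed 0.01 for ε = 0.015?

21309

Need 2·73·exp(−2nε²) ≤ 0.01, i.e. exp(−2nε²) ≤ 0.01/146.
So 2nε² ≥ ln(146/0.01) = 9.588777.
Hence n ≥ 9.588777/(2·0.015²) = 21308.393.
The smallest integer n is 21309.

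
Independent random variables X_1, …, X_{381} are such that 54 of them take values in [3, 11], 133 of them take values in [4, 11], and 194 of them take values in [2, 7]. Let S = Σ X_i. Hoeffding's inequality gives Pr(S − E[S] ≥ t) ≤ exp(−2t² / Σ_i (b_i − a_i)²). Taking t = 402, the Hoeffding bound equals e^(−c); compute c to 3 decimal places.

21.804

Σ(b_i − a_i)² = 54·8² + 133·7² + 194·5² = 14823.
c = 2t² / 14823 = 2·402² / 14823 = 21.8045.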